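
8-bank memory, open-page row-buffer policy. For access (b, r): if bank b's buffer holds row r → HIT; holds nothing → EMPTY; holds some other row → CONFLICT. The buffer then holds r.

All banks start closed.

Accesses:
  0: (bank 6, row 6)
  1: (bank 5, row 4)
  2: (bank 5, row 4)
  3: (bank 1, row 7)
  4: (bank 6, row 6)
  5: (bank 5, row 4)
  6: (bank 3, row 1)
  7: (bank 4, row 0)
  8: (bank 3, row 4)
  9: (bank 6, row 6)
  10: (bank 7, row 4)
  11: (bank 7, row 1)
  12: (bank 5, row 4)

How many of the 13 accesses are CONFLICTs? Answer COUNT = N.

step 0: bank6 None->6 [EMPTY]
step 1: bank5 None->4 [EMPTY]
step 2: bank5 4->4 [HIT]
step 3: bank1 None->7 [EMPTY]
step 4: bank6 6->6 [HIT]
step 5: bank5 4->4 [HIT]
step 6: bank3 None->1 [EMPTY]
step 7: bank4 None->0 [EMPTY]
step 8: bank3 1->4 [CONFLICT]
step 9: bank6 6->6 [HIT]
step 10: bank7 None->4 [EMPTY]
step 11: bank7 4->1 [CONFLICT]
step 12: bank5 4->4 [HIT]

COUNT = 2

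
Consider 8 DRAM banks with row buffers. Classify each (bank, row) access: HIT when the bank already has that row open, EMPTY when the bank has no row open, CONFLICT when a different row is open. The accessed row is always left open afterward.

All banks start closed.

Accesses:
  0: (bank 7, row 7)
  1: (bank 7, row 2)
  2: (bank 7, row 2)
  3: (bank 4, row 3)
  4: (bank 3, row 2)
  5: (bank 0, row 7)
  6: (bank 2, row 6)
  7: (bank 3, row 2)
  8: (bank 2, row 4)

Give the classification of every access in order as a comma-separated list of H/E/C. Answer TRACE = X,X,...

TRACE = E,C,H,E,E,E,E,H,C

0: bank 7 row 7 — prev None → EMPTY
1: bank 7 row 2 — prev 7 → CONFLICT
2: bank 7 row 2 — prev 2 → HIT
3: bank 4 row 3 — prev None → EMPTY
4: bank 3 row 2 — prev None → EMPTY
5: bank 0 row 7 — prev None → EMPTY
6: bank 2 row 6 — prev None → EMPTY
7: bank 3 row 2 — prev 2 → HIT
8: bank 2 row 4 — prev 6 → CONFLICT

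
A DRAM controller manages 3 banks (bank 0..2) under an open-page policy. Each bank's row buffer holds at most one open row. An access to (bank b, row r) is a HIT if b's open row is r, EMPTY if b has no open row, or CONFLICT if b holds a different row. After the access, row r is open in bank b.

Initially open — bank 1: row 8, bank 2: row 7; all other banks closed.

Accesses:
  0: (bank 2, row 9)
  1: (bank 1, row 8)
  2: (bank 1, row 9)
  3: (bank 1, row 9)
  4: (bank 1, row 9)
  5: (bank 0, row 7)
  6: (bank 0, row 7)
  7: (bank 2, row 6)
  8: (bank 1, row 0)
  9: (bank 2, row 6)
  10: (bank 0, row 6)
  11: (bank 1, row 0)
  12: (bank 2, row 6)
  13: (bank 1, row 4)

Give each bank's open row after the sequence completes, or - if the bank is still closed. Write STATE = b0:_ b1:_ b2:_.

step 0: bank2 7->9 [CONFLICT]
step 1: bank1 8->8 [HIT]
step 2: bank1 8->9 [CONFLICT]
step 3: bank1 9->9 [HIT]
step 4: bank1 9->9 [HIT]
step 5: bank0 None->7 [EMPTY]
step 6: bank0 7->7 [HIT]
step 7: bank2 9->6 [CONFLICT]
step 8: bank1 9->0 [CONFLICT]
step 9: bank2 6->6 [HIT]
step 10: bank0 7->6 [CONFLICT]
step 11: bank1 0->0 [HIT]
step 12: bank2 6->6 [HIT]
step 13: bank1 0->4 [CONFLICT]

STATE = b0:6 b1:4 b2:6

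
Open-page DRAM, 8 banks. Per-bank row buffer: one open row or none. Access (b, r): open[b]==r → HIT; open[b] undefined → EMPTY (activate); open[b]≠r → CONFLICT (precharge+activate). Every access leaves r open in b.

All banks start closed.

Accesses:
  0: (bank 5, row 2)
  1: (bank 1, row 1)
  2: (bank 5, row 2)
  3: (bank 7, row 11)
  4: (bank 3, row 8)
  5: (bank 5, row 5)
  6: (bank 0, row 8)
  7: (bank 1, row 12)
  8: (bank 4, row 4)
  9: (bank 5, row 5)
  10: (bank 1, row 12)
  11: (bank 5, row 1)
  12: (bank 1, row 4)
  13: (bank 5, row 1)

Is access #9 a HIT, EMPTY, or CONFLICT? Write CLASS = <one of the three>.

CLASS = HIT

  [0] b5 r2: no row ⇒ E
  [1] b1 r1: no row ⇒ E
  [2] b5 r2: had r2 ⇒ H
  [3] b7 r11: no row ⇒ E
  [4] b3 r8: no row ⇒ E
  [5] b5 r5: had r2 ⇒ C
  [6] b0 r8: no row ⇒ E
  [7] b1 r12: had r1 ⇒ C
  [8] b4 r4: no row ⇒ E
  [9] b5 r5: had r5 ⇒ H
  [10] b1 r12: had r12 ⇒ H
  [11] b5 r1: had r5 ⇒ C
  [12] b1 r4: had r12 ⇒ C
  [13] b5 r1: had r1 ⇒ H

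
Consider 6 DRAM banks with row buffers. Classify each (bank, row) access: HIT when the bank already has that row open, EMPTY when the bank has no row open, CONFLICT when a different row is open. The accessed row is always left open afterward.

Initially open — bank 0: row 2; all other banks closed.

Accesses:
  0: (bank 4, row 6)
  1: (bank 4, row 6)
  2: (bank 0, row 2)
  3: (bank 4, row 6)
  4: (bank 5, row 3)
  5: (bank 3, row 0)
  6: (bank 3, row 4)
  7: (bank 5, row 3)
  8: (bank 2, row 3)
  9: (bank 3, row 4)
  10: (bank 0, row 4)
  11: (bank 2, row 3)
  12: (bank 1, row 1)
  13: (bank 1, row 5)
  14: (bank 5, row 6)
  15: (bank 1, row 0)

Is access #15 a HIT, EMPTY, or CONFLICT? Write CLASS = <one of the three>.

step 0: bank4 None->6 [EMPTY]
step 1: bank4 6->6 [HIT]
step 2: bank0 2->2 [HIT]
step 3: bank4 6->6 [HIT]
step 4: bank5 None->3 [EMPTY]
step 5: bank3 None->0 [EMPTY]
step 6: bank3 0->4 [CONFLICT]
step 7: bank5 3->3 [HIT]
step 8: bank2 None->3 [EMPTY]
step 9: bank3 4->4 [HIT]
step 10: bank0 2->4 [CONFLICT]
step 11: bank2 3->3 [HIT]
step 12: bank1 None->1 [EMPTY]
step 13: bank1 1->5 [CONFLICT]
step 14: bank5 3->6 [CONFLICT]
step 15: bank1 5->0 [CONFLICT]

CLASS = CONFLICT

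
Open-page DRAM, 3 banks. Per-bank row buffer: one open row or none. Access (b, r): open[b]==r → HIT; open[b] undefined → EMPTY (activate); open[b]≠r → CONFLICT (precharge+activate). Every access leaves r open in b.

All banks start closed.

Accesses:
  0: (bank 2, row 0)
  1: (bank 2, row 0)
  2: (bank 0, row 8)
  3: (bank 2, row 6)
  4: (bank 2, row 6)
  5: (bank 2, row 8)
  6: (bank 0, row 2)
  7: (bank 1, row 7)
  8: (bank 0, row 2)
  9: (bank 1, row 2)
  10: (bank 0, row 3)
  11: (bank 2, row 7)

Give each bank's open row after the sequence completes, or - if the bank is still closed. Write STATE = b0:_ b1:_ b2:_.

STATE = b0:3 b1:2 b2:7

0: bank 2 row 0 — prev None → EMPTY
1: bank 2 row 0 — prev 0 → HIT
2: bank 0 row 8 — prev None → EMPTY
3: bank 2 row 6 — prev 0 → CONFLICT
4: bank 2 row 6 — prev 6 → HIT
5: bank 2 row 8 — prev 6 → CONFLICT
6: bank 0 row 2 — prev 8 → CONFLICT
7: bank 1 row 7 — prev None → EMPTY
8: bank 0 row 2 — prev 2 → HIT
9: bank 1 row 2 — prev 7 → CONFLICT
10: bank 0 row 3 — prev 2 → CONFLICT
11: bank 2 row 7 — prev 8 → CONFLICT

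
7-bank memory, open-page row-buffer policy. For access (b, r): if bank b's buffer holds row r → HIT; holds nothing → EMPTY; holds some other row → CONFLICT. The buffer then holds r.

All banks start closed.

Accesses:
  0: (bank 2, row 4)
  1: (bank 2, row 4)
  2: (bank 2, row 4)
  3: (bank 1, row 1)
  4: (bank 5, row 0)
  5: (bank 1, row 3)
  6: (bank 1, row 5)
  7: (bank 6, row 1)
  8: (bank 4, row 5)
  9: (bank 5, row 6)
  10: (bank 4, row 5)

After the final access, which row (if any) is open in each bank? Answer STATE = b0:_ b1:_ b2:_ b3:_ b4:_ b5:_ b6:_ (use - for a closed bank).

STATE = b0:- b1:5 b2:4 b3:- b4:5 b5:6 b6:1

step 0: bank2 None->4 [EMPTY]
step 1: bank2 4->4 [HIT]
step 2: bank2 4->4 [HIT]
step 3: bank1 None->1 [EMPTY]
step 4: bank5 None->0 [EMPTY]
step 5: bank1 1->3 [CONFLICT]
step 6: bank1 3->5 [CONFLICT]
step 7: bank6 None->1 [EMPTY]
step 8: bank4 None->5 [EMPTY]
step 9: bank5 0->6 [CONFLICT]
step 10: bank4 5->5 [HIT]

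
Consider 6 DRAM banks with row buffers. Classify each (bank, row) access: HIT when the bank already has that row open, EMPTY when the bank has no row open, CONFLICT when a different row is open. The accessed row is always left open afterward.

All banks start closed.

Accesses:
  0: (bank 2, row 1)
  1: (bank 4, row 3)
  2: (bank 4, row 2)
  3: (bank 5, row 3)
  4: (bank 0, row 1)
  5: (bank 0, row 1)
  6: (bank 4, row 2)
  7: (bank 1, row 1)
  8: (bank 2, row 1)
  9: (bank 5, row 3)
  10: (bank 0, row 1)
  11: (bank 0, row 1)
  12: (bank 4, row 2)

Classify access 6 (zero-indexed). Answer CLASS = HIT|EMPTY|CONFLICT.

CLASS = HIT

step 0: bank2 None->1 [EMPTY]
step 1: bank4 None->3 [EMPTY]
step 2: bank4 3->2 [CONFLICT]
step 3: bank5 None->3 [EMPTY]
step 4: bank0 None->1 [EMPTY]
step 5: bank0 1->1 [HIT]
step 6: bank4 2->2 [HIT]
step 7: bank1 None->1 [EMPTY]
step 8: bank2 1->1 [HIT]
step 9: bank5 3->3 [HIT]
step 10: bank0 1->1 [HIT]
step 11: bank0 1->1 [HIT]
step 12: bank4 2->2 [HIT]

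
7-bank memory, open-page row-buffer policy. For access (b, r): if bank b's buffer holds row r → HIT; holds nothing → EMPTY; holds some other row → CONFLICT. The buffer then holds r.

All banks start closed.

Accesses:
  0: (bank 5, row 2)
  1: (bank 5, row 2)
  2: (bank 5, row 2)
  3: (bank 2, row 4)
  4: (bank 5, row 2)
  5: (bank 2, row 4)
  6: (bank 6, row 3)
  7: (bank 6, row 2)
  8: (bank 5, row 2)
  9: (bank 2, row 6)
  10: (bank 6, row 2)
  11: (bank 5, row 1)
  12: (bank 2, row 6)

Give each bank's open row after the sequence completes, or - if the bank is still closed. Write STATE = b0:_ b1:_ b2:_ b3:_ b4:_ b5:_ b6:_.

STATE = b0:- b1:- b2:6 b3:- b4:- b5:1 b6:2

  [0] b5 r2: no row ⇒ E
  [1] b5 r2: had r2 ⇒ H
  [2] b5 r2: had r2 ⇒ H
  [3] b2 r4: no row ⇒ E
  [4] b5 r2: had r2 ⇒ H
  [5] b2 r4: had r4 ⇒ H
  [6] b6 r3: no row ⇒ E
  [7] b6 r2: had r3 ⇒ C
  [8] b5 r2: had r2 ⇒ H
  [9] b2 r6: had r4 ⇒ C
  [10] b6 r2: had r2 ⇒ H
  [11] b5 r1: had r2 ⇒ C
  [12] b2 r6: had r6 ⇒ H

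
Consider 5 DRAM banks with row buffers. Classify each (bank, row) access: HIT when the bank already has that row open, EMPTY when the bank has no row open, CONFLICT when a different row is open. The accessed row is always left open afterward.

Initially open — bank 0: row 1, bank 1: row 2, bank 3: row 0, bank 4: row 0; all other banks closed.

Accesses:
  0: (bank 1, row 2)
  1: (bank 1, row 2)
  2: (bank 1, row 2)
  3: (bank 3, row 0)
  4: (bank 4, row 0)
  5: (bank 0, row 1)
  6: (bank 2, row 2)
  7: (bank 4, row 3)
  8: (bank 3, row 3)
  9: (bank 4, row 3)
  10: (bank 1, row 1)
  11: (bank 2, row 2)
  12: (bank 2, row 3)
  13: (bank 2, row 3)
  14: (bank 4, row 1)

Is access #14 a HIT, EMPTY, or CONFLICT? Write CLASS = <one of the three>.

0: bank 1 row 2 — prev 2 → HIT
1: bank 1 row 2 — prev 2 → HIT
2: bank 1 row 2 — prev 2 → HIT
3: bank 3 row 0 — prev 0 → HIT
4: bank 4 row 0 — prev 0 → HIT
5: bank 0 row 1 — prev 1 → HIT
6: bank 2 row 2 — prev None → EMPTY
7: bank 4 row 3 — prev 0 → CONFLICT
8: bank 3 row 3 — prev 0 → CONFLICT
9: bank 4 row 3 — prev 3 → HIT
10: bank 1 row 1 — prev 2 → CONFLICT
11: bank 2 row 2 — prev 2 → HIT
12: bank 2 row 3 — prev 2 → CONFLICT
13: bank 2 row 3 — prev 3 → HIT
14: bank 4 row 1 — prev 3 → CONFLICT

CLASS = CONFLICT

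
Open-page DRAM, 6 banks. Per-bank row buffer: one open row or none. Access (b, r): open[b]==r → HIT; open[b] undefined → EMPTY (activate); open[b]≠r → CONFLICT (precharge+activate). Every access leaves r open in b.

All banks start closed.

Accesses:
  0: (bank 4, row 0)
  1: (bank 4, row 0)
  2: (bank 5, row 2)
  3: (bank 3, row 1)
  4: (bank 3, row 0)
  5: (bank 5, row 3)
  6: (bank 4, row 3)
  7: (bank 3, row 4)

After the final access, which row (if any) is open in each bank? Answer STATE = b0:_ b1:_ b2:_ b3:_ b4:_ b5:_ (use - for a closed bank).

  [0] b4 r0: no row ⇒ E
  [1] b4 r0: had r0 ⇒ H
  [2] b5 r2: no row ⇒ E
  [3] b3 r1: no row ⇒ E
  [4] b3 r0: had r1 ⇒ C
  [5] b5 r3: had r2 ⇒ C
  [6] b4 r3: had r0 ⇒ C
  [7] b3 r4: had r0 ⇒ C

STATE = b0:- b1:- b2:- b3:4 b4:3 b5:3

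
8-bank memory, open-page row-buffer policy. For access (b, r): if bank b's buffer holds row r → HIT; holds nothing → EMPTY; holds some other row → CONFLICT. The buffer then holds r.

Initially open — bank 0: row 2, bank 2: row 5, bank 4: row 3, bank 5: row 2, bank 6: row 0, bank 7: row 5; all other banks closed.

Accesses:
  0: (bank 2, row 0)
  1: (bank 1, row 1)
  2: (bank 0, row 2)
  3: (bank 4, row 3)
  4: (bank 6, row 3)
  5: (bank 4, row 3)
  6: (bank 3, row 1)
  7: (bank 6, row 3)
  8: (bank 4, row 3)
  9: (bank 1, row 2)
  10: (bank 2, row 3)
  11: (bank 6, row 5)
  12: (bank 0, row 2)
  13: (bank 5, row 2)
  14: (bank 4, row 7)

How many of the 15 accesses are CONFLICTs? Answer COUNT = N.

0: bank 2 row 0 — prev 5 → CONFLICT
1: bank 1 row 1 — prev None → EMPTY
2: bank 0 row 2 — prev 2 → HIT
3: bank 4 row 3 — prev 3 → HIT
4: bank 6 row 3 — prev 0 → CONFLICT
5: bank 4 row 3 — prev 3 → HIT
6: bank 3 row 1 — prev None → EMPTY
7: bank 6 row 3 — prev 3 → HIT
8: bank 4 row 3 — prev 3 → HIT
9: bank 1 row 2 — prev 1 → CONFLICT
10: bank 2 row 3 — prev 0 → CONFLICT
11: bank 6 row 5 — prev 3 → CONFLICT
12: bank 0 row 2 — prev 2 → HIT
13: bank 5 row 2 — prev 2 → HIT
14: bank 4 row 7 — prev 3 → CONFLICT

COUNT = 6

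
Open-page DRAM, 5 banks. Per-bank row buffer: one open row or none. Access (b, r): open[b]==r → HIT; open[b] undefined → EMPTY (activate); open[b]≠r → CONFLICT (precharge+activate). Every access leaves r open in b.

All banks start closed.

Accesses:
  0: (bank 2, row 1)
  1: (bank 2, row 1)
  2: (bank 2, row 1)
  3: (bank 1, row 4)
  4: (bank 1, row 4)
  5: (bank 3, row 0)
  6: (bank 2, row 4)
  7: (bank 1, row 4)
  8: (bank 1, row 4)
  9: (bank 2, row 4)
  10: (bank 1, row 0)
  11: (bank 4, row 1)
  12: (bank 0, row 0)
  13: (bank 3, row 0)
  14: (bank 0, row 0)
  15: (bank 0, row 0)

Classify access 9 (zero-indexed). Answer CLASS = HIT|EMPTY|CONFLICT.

step 0: bank2 None->1 [EMPTY]
step 1: bank2 1->1 [HIT]
step 2: bank2 1->1 [HIT]
step 3: bank1 None->4 [EMPTY]
step 4: bank1 4->4 [HIT]
step 5: bank3 None->0 [EMPTY]
step 6: bank2 1->4 [CONFLICT]
step 7: bank1 4->4 [HIT]
step 8: bank1 4->4 [HIT]
step 9: bank2 4->4 [HIT]
step 10: bank1 4->0 [CONFLICT]
step 11: bank4 None->1 [EMPTY]
step 12: bank0 None->0 [EMPTY]
step 13: bank3 0->0 [HIT]
step 14: bank0 0->0 [HIT]
step 15: bank0 0->0 [HIT]

CLASS = HIT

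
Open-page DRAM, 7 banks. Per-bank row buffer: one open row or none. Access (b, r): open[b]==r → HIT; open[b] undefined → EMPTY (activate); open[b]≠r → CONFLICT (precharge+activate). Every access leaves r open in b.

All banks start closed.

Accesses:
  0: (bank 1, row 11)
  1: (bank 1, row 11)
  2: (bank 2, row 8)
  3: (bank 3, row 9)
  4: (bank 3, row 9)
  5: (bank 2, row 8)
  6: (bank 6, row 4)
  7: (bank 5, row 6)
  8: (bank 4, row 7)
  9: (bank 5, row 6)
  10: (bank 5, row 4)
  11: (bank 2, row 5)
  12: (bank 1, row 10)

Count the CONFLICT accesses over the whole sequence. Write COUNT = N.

COUNT = 3

#0 (1,11) E
#1 (1,11) H  (was 11)
#2 (2,8) E
#3 (3,9) E
#4 (3,9) H  (was 9)
#5 (2,8) H  (was 8)
#6 (6,4) E
#7 (5,6) E
#8 (4,7) E
#9 (5,6) H  (was 6)
#10 (5,4) C  (was 6)
#11 (2,5) C  (was 8)
#12 (1,10) C  (was 11)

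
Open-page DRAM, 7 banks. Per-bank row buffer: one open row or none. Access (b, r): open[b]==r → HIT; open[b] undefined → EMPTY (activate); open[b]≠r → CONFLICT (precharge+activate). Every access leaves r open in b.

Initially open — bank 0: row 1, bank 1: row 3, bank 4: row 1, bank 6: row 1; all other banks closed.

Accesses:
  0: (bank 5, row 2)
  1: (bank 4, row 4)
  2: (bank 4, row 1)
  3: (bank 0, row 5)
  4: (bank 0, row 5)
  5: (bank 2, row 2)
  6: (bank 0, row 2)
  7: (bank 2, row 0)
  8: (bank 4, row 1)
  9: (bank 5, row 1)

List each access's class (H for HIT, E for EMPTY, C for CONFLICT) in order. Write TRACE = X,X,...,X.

0: bank 5 row 2 — prev None → EMPTY
1: bank 4 row 4 — prev 1 → CONFLICT
2: bank 4 row 1 — prev 4 → CONFLICT
3: bank 0 row 5 — prev 1 → CONFLICT
4: bank 0 row 5 — prev 5 → HIT
5: bank 2 row 2 — prev None → EMPTY
6: bank 0 row 2 — prev 5 → CONFLICT
7: bank 2 row 0 — prev 2 → CONFLICT
8: bank 4 row 1 — prev 1 → HIT
9: bank 5 row 1 — prev 2 → CONFLICT

TRACE = E,C,C,C,H,E,C,C,H,C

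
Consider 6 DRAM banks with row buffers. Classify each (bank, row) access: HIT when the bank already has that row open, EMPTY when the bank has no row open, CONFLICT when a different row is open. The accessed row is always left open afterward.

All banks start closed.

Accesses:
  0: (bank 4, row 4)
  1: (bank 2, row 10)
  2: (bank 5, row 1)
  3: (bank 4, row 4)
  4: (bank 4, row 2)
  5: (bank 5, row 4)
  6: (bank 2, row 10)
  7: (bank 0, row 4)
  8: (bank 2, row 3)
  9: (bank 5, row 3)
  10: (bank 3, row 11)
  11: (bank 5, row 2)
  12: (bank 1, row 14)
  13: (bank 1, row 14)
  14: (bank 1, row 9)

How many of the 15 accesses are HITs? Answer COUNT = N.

COUNT = 3

step 0: bank4 None->4 [EMPTY]
step 1: bank2 None->10 [EMPTY]
step 2: bank5 None->1 [EMPTY]
step 3: bank4 4->4 [HIT]
step 4: bank4 4->2 [CONFLICT]
step 5: bank5 1->4 [CONFLICT]
step 6: bank2 10->10 [HIT]
step 7: bank0 None->4 [EMPTY]
step 8: bank2 10->3 [CONFLICT]
step 9: bank5 4->3 [CONFLICT]
step 10: bank3 None->11 [EMPTY]
step 11: bank5 3->2 [CONFLICT]
step 12: bank1 None->14 [EMPTY]
step 13: bank1 14->14 [HIT]
step 14: bank1 14->9 [CONFLICT]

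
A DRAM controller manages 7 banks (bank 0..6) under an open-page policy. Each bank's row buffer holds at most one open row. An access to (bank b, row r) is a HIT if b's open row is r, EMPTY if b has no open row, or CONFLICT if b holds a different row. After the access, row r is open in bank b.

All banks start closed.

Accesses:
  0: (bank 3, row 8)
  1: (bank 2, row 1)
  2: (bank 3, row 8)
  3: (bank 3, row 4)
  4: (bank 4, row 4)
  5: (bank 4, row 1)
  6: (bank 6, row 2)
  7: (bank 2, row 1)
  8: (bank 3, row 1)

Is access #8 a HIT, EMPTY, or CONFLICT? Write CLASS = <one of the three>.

CLASS = CONFLICT

step 0: bank3 None->8 [EMPTY]
step 1: bank2 None->1 [EMPTY]
step 2: bank3 8->8 [HIT]
step 3: bank3 8->4 [CONFLICT]
step 4: bank4 None->4 [EMPTY]
step 5: bank4 4->1 [CONFLICT]
step 6: bank6 None->2 [EMPTY]
step 7: bank2 1->1 [HIT]
step 8: bank3 4->1 [CONFLICT]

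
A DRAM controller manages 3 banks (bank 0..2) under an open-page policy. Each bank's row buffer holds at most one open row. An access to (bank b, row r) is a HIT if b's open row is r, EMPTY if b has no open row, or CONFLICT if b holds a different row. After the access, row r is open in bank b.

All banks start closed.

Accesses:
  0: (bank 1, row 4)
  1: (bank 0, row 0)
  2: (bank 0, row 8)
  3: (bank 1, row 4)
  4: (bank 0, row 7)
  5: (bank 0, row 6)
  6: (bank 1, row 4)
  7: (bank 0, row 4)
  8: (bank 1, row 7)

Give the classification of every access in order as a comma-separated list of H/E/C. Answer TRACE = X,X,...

TRACE = E,E,C,H,C,C,H,C,C

  [0] b1 r4: no row ⇒ E
  [1] b0 r0: no row ⇒ E
  [2] b0 r8: had r0 ⇒ C
  [3] b1 r4: had r4 ⇒ H
  [4] b0 r7: had r8 ⇒ C
  [5] b0 r6: had r7 ⇒ C
  [6] b1 r4: had r4 ⇒ H
  [7] b0 r4: had r6 ⇒ C
  [8] b1 r7: had r4 ⇒ C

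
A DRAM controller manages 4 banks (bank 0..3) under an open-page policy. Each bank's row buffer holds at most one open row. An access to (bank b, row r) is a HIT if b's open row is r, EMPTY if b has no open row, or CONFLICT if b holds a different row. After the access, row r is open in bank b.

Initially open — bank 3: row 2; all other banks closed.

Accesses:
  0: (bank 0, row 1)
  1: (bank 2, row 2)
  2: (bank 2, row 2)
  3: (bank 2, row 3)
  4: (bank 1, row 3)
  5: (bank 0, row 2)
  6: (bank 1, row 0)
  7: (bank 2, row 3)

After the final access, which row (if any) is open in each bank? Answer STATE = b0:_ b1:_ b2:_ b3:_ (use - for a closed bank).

step 0: bank0 None->1 [EMPTY]
step 1: bank2 None->2 [EMPTY]
step 2: bank2 2->2 [HIT]
step 3: bank2 2->3 [CONFLICT]
step 4: bank1 None->3 [EMPTY]
step 5: bank0 1->2 [CONFLICT]
step 6: bank1 3->0 [CONFLICT]
step 7: bank2 3->3 [HIT]

STATE = b0:2 b1:0 b2:3 b3:2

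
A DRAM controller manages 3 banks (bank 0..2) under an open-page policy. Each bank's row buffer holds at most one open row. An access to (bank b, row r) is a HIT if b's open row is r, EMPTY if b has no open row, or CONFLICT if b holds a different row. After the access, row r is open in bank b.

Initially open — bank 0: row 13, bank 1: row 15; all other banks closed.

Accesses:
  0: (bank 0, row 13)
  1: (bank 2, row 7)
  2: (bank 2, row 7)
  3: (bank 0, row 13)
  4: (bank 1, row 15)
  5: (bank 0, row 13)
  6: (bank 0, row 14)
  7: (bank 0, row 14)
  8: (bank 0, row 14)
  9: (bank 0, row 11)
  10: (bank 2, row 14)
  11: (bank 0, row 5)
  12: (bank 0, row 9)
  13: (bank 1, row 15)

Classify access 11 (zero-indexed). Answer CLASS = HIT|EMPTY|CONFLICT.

0: bank 0 row 13 — prev 13 → HIT
1: bank 2 row 7 — prev None → EMPTY
2: bank 2 row 7 — prev 7 → HIT
3: bank 0 row 13 — prev 13 → HIT
4: bank 1 row 15 — prev 15 → HIT
5: bank 0 row 13 — prev 13 → HIT
6: bank 0 row 14 — prev 13 → CONFLICT
7: bank 0 row 14 — prev 14 → HIT
8: bank 0 row 14 — prev 14 → HIT
9: bank 0 row 11 — prev 14 → CONFLICT
10: bank 2 row 14 — prev 7 → CONFLICT
11: bank 0 row 5 — prev 11 → CONFLICT
12: bank 0 row 9 — prev 5 → CONFLICT
13: bank 1 row 15 — prev 15 → HIT

CLASS = CONFLICT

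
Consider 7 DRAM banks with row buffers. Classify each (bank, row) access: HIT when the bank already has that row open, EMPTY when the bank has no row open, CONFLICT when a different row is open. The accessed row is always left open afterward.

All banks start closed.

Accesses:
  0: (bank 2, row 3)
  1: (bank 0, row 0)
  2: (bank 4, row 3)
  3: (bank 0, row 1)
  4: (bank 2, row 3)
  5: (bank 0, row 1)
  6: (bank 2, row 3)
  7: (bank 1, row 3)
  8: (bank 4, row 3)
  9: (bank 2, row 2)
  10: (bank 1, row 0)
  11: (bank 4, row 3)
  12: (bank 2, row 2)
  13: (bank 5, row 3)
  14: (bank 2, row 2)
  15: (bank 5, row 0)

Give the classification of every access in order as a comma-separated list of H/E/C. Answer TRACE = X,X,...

0: bank 2 row 3 — prev None → EMPTY
1: bank 0 row 0 — prev None → EMPTY
2: bank 4 row 3 — prev None → EMPTY
3: bank 0 row 1 — prev 0 → CONFLICT
4: bank 2 row 3 — prev 3 → HIT
5: bank 0 row 1 — prev 1 → HIT
6: bank 2 row 3 — prev 3 → HIT
7: bank 1 row 3 — prev None → EMPTY
8: bank 4 row 3 — prev 3 → HIT
9: bank 2 row 2 — prev 3 → CONFLICT
10: bank 1 row 0 — prev 3 → CONFLICT
11: bank 4 row 3 — prev 3 → HIT
12: bank 2 row 2 — prev 2 → HIT
13: bank 5 row 3 — prev None → EMPTY
14: bank 2 row 2 — prev 2 → HIT
15: bank 5 row 0 — prev 3 → CONFLICT

TRACE = E,E,E,C,H,H,H,E,H,C,C,H,H,E,H,C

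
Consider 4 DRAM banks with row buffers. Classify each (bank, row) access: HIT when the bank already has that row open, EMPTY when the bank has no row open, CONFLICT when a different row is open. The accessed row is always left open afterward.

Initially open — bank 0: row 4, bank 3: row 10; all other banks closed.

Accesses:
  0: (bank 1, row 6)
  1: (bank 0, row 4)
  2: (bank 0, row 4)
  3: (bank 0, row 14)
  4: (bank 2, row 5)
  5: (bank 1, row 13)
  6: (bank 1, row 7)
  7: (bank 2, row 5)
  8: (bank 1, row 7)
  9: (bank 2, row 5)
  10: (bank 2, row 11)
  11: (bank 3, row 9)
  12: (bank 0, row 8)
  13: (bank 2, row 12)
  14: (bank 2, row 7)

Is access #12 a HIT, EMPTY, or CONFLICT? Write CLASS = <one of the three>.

#0 (1,6) E
#1 (0,4) H  (was 4)
#2 (0,4) H  (was 4)
#3 (0,14) C  (was 4)
#4 (2,5) E
#5 (1,13) C  (was 6)
#6 (1,7) C  (was 13)
#7 (2,5) H  (was 5)
#8 (1,7) H  (was 7)
#9 (2,5) H  (was 5)
#10 (2,11) C  (was 5)
#11 (3,9) C  (was 10)
#12 (0,8) C  (was 14)
#13 (2,12) C  (was 11)
#14 (2,7) C  (was 12)

CLASS = CONFLICT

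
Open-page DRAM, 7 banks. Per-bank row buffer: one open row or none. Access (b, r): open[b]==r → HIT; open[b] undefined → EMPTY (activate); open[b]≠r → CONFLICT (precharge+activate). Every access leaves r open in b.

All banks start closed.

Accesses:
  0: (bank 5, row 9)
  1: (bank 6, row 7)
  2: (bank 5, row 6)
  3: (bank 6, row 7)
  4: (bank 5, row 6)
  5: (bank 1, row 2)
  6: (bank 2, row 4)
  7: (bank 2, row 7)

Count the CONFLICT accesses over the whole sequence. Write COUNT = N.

COUNT = 2

step 0: bank5 None->9 [EMPTY]
step 1: bank6 None->7 [EMPTY]
step 2: bank5 9->6 [CONFLICT]
step 3: bank6 7->7 [HIT]
step 4: bank5 6->6 [HIT]
step 5: bank1 None->2 [EMPTY]
step 6: bank2 None->4 [EMPTY]
step 7: bank2 4->7 [CONFLICT]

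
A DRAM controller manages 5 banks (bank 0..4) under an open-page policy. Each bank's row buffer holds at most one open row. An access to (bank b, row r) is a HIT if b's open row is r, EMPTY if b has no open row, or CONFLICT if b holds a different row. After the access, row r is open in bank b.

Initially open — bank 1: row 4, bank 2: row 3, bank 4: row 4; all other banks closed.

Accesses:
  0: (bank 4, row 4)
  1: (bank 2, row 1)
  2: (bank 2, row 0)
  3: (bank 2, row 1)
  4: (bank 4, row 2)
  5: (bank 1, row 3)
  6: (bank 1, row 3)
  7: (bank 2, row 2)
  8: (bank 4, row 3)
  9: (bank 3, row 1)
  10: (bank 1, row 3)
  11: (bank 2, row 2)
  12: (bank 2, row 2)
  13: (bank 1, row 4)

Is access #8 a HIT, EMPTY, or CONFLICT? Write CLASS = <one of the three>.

  [0] b4 r4: had r4 ⇒ H
  [1] b2 r1: had r3 ⇒ C
  [2] b2 r0: had r1 ⇒ C
  [3] b2 r1: had r0 ⇒ C
  [4] b4 r2: had r4 ⇒ C
  [5] b1 r3: had r4 ⇒ C
  [6] b1 r3: had r3 ⇒ H
  [7] b2 r2: had r1 ⇒ C
  [8] b4 r3: had r2 ⇒ C
  [9] b3 r1: no row ⇒ E
  [10] b1 r3: had r3 ⇒ H
  [11] b2 r2: had r2 ⇒ H
  [12] b2 r2: had r2 ⇒ H
  [13] b1 r4: had r3 ⇒ C

CLASS = CONFLICT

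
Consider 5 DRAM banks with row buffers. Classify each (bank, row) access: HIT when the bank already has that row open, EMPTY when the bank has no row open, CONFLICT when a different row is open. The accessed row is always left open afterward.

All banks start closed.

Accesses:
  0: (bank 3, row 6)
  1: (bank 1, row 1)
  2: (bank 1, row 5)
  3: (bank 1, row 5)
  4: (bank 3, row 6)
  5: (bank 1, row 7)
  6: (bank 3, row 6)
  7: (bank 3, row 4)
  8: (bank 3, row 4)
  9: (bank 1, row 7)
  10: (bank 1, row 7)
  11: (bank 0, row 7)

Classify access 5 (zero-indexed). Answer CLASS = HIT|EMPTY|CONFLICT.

CLASS = CONFLICT

0: bank 3 row 6 — prev None → EMPTY
1: bank 1 row 1 — prev None → EMPTY
2: bank 1 row 5 — prev 1 → CONFLICT
3: bank 1 row 5 — prev 5 → HIT
4: bank 3 row 6 — prev 6 → HIT
5: bank 1 row 7 — prev 5 → CONFLICT
6: bank 3 row 6 — prev 6 → HIT
7: bank 3 row 4 — prev 6 → CONFLICT
8: bank 3 row 4 — prev 4 → HIT
9: bank 1 row 7 — prev 7 → HIT
10: bank 1 row 7 — prev 7 → HIT
11: bank 0 row 7 — prev None → EMPTY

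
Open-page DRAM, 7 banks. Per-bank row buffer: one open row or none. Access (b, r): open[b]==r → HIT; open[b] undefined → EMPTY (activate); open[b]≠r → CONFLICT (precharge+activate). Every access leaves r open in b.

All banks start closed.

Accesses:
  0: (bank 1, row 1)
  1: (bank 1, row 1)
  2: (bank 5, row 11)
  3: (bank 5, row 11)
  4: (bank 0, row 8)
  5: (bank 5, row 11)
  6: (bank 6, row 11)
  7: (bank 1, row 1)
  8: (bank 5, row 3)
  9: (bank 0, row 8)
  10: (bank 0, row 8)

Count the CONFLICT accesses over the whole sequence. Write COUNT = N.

COUNT = 1

  [0] b1 r1: no row ⇒ E
  [1] b1 r1: had r1 ⇒ H
  [2] b5 r11: no row ⇒ E
  [3] b5 r11: had r11 ⇒ H
  [4] b0 r8: no row ⇒ E
  [5] b5 r11: had r11 ⇒ H
  [6] b6 r11: no row ⇒ E
  [7] b1 r1: had r1 ⇒ H
  [8] b5 r3: had r11 ⇒ C
  [9] b0 r8: had r8 ⇒ H
  [10] b0 r8: had r8 ⇒ H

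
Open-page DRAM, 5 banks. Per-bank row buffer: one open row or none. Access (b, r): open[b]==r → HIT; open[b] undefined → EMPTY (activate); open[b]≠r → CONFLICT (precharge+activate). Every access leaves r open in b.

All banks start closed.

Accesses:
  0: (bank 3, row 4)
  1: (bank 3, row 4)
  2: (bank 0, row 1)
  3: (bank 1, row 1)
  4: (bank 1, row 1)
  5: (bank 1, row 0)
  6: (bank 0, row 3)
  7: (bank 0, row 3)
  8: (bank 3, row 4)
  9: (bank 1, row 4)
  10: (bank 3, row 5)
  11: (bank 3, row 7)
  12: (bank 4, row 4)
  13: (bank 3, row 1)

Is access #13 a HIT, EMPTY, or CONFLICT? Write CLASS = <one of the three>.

CLASS = CONFLICT

#0 (3,4) E
#1 (3,4) H  (was 4)
#2 (0,1) E
#3 (1,1) E
#4 (1,1) H  (was 1)
#5 (1,0) C  (was 1)
#6 (0,3) C  (was 1)
#7 (0,3) H  (was 3)
#8 (3,4) H  (was 4)
#9 (1,4) C  (was 0)
#10 (3,5) C  (was 4)
#11 (3,7) C  (was 5)
#12 (4,4) E
#13 (3,1) C  (was 7)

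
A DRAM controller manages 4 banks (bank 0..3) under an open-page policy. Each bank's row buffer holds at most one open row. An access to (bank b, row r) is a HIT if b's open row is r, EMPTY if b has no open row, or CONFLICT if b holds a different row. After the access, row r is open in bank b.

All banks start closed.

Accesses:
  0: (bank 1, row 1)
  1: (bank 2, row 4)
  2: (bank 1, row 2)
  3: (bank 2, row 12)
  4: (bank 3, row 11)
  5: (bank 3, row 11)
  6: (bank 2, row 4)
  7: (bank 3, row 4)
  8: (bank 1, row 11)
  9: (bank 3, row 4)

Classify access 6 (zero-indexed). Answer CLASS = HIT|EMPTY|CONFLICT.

step 0: bank1 None->1 [EMPTY]
step 1: bank2 None->4 [EMPTY]
step 2: bank1 1->2 [CONFLICT]
step 3: bank2 4->12 [CONFLICT]
step 4: bank3 None->11 [EMPTY]
step 5: bank3 11->11 [HIT]
step 6: bank2 12->4 [CONFLICT]
step 7: bank3 11->4 [CONFLICT]
step 8: bank1 2->11 [CONFLICT]
step 9: bank3 4->4 [HIT]

CLASS = CONFLICT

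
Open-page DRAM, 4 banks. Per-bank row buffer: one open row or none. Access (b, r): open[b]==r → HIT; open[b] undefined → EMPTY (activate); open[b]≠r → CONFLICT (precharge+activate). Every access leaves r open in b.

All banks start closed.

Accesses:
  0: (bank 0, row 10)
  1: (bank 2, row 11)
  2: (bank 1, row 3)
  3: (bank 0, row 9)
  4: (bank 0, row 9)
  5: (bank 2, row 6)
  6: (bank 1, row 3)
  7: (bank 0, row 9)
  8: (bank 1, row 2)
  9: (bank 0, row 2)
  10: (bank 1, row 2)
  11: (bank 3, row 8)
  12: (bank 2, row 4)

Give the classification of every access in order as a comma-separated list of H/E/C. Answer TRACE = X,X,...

step 0: bank0 None->10 [EMPTY]
step 1: bank2 None->11 [EMPTY]
step 2: bank1 None->3 [EMPTY]
step 3: bank0 10->9 [CONFLICT]
step 4: bank0 9->9 [HIT]
step 5: bank2 11->6 [CONFLICT]
step 6: bank1 3->3 [HIT]
step 7: bank0 9->9 [HIT]
step 8: bank1 3->2 [CONFLICT]
step 9: bank0 9->2 [CONFLICT]
step 10: bank1 2->2 [HIT]
step 11: bank3 None->8 [EMPTY]
step 12: bank2 6->4 [CONFLICT]

TRACE = E,E,E,C,H,C,H,H,C,C,H,E,C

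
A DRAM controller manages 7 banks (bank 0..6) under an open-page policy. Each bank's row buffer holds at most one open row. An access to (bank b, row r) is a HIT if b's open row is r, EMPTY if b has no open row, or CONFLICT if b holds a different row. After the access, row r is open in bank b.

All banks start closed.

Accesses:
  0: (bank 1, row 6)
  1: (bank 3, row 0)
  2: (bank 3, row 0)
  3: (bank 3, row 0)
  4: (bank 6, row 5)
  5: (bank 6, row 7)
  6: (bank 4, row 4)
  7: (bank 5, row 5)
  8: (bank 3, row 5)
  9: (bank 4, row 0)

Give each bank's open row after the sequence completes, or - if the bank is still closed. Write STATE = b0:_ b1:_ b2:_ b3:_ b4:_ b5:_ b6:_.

0: bank 1 row 6 — prev None → EMPTY
1: bank 3 row 0 — prev None → EMPTY
2: bank 3 row 0 — prev 0 → HIT
3: bank 3 row 0 — prev 0 → HIT
4: bank 6 row 5 — prev None → EMPTY
5: bank 6 row 7 — prev 5 → CONFLICT
6: bank 4 row 4 — prev None → EMPTY
7: bank 5 row 5 — prev None → EMPTY
8: bank 3 row 5 — prev 0 → CONFLICT
9: bank 4 row 0 — prev 4 → CONFLICT

STATE = b0:- b1:6 b2:- b3:5 b4:0 b5:5 b6:7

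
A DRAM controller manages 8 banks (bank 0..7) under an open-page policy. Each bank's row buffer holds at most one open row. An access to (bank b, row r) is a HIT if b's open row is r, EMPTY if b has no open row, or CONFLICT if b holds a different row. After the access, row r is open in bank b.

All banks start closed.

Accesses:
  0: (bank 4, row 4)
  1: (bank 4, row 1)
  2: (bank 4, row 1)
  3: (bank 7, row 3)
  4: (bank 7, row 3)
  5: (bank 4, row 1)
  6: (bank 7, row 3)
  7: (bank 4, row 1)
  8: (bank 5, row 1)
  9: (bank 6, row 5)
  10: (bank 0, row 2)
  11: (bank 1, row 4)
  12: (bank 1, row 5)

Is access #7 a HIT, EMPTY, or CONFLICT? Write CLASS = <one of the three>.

0: bank 4 row 4 — prev None → EMPTY
1: bank 4 row 1 — prev 4 → CONFLICT
2: bank 4 row 1 — prev 1 → HIT
3: bank 7 row 3 — prev None → EMPTY
4: bank 7 row 3 — prev 3 → HIT
5: bank 4 row 1 — prev 1 → HIT
6: bank 7 row 3 — prev 3 → HIT
7: bank 4 row 1 — prev 1 → HIT
8: bank 5 row 1 — prev None → EMPTY
9: bank 6 row 5 — prev None → EMPTY
10: bank 0 row 2 — prev None → EMPTY
11: bank 1 row 4 — prev None → EMPTY
12: bank 1 row 5 — prev 4 → CONFLICT

CLASS = HIT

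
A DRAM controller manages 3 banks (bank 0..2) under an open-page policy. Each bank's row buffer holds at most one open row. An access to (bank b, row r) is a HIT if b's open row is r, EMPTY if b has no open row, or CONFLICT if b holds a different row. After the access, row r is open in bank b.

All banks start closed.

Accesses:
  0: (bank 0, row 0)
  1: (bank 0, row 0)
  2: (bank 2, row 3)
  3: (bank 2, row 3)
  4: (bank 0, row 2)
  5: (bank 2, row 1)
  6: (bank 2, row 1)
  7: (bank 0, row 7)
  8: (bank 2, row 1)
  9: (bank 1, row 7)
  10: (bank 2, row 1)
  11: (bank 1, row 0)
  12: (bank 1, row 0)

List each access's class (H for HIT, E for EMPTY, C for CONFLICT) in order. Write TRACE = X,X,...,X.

TRACE = E,H,E,H,C,C,H,C,H,E,H,C,H

step 0: bank0 None->0 [EMPTY]
step 1: bank0 0->0 [HIT]
step 2: bank2 None->3 [EMPTY]
step 3: bank2 3->3 [HIT]
step 4: bank0 0->2 [CONFLICT]
step 5: bank2 3->1 [CONFLICT]
step 6: bank2 1->1 [HIT]
step 7: bank0 2->7 [CONFLICT]
step 8: bank2 1->1 [HIT]
step 9: bank1 None->7 [EMPTY]
step 10: bank2 1->1 [HIT]
step 11: bank1 7->0 [CONFLICT]
step 12: bank1 0->0 [HIT]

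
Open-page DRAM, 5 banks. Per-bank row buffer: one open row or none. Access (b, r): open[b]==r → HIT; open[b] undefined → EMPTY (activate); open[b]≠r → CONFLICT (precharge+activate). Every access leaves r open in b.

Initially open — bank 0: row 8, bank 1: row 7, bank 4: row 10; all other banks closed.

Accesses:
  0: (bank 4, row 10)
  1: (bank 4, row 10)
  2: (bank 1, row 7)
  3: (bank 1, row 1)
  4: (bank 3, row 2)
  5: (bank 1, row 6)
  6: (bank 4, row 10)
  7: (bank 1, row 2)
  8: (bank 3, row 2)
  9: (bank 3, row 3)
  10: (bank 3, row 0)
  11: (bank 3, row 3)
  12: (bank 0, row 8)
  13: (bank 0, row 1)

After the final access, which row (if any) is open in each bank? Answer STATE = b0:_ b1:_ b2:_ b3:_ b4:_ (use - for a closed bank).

  [0] b4 r10: had r10 ⇒ H
  [1] b4 r10: had r10 ⇒ H
  [2] b1 r7: had r7 ⇒ H
  [3] b1 r1: had r7 ⇒ C
  [4] b3 r2: no row ⇒ E
  [5] b1 r6: had r1 ⇒ C
  [6] b4 r10: had r10 ⇒ H
  [7] b1 r2: had r6 ⇒ C
  [8] b3 r2: had r2 ⇒ H
  [9] b3 r3: had r2 ⇒ C
  [10] b3 r0: had r3 ⇒ C
  [11] b3 r3: had r0 ⇒ C
  [12] b0 r8: had r8 ⇒ H
  [13] b0 r1: had r8 ⇒ C

STATE = b0:1 b1:2 b2:- b3:3 b4:10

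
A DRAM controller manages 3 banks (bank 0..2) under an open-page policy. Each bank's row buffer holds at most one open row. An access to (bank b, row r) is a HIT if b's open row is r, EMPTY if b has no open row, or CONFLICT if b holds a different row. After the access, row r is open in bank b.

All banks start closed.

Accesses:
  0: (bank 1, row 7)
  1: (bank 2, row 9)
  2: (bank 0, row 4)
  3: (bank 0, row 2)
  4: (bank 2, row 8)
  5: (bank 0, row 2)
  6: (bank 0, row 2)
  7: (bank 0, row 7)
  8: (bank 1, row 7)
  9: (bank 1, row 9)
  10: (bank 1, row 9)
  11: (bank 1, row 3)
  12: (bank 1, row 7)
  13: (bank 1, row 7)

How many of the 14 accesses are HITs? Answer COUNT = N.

#0 (1,7) E
#1 (2,9) E
#2 (0,4) E
#3 (0,2) C  (was 4)
#4 (2,8) C  (was 9)
#5 (0,2) H  (was 2)
#6 (0,2) H  (was 2)
#7 (0,7) C  (was 2)
#8 (1,7) H  (was 7)
#9 (1,9) C  (was 7)
#10 (1,9) H  (was 9)
#11 (1,3) C  (was 9)
#12 (1,7) C  (was 3)
#13 (1,7) H  (was 7)

COUNT = 5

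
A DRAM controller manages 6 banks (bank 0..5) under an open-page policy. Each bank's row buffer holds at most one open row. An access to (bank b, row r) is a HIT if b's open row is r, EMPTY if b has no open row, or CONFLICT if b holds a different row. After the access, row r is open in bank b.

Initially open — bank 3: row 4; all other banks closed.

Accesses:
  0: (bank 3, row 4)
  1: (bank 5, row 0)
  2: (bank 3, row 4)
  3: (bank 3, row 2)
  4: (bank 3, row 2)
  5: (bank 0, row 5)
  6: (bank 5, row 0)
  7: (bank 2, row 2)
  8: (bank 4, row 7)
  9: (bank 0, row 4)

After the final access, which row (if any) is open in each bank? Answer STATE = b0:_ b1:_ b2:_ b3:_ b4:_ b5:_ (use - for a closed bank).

STATE = b0:4 b1:- b2:2 b3:2 b4:7 b5:0

step 0: bank3 4->4 [HIT]
step 1: bank5 None->0 [EMPTY]
step 2: bank3 4->4 [HIT]
step 3: bank3 4->2 [CONFLICT]
step 4: bank3 2->2 [HIT]
step 5: bank0 None->5 [EMPTY]
step 6: bank5 0->0 [HIT]
step 7: bank2 None->2 [EMPTY]
step 8: bank4 None->7 [EMPTY]
step 9: bank0 5->4 [CONFLICT]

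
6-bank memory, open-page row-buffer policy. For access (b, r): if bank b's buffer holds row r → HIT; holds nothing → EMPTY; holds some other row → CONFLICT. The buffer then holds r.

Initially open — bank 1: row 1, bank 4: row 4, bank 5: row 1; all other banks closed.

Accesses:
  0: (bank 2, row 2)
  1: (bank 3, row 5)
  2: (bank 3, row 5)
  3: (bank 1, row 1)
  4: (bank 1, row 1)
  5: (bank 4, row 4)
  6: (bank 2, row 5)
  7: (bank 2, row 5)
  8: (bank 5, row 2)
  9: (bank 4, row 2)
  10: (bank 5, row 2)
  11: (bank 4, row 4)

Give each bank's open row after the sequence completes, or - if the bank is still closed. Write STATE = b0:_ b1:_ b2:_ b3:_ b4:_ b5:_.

STATE = b0:- b1:1 b2:5 b3:5 b4:4 b5:2

0: bank 2 row 2 — prev None → EMPTY
1: bank 3 row 5 — prev None → EMPTY
2: bank 3 row 5 — prev 5 → HIT
3: bank 1 row 1 — prev 1 → HIT
4: bank 1 row 1 — prev 1 → HIT
5: bank 4 row 4 — prev 4 → HIT
6: bank 2 row 5 — prev 2 → CONFLICT
7: bank 2 row 5 — prev 5 → HIT
8: bank 5 row 2 — prev 1 → CONFLICT
9: bank 4 row 2 — prev 4 → CONFLICT
10: bank 5 row 2 — prev 2 → HIT
11: bank 4 row 4 — prev 2 → CONFLICT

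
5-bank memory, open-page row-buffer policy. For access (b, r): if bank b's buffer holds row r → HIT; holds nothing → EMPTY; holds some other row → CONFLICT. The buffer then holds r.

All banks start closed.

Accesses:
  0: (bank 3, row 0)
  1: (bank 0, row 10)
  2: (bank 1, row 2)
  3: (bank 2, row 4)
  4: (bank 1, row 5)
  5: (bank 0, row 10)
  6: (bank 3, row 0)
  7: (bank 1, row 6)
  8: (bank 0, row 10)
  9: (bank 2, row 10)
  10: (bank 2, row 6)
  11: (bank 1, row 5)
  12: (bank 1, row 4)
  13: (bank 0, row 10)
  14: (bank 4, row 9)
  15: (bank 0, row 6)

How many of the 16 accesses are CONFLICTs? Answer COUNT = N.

COUNT = 7

step 0: bank3 None->0 [EMPTY]
step 1: bank0 None->10 [EMPTY]
step 2: bank1 None->2 [EMPTY]
step 3: bank2 None->4 [EMPTY]
step 4: bank1 2->5 [CONFLICT]
step 5: bank0 10->10 [HIT]
step 6: bank3 0->0 [HIT]
step 7: bank1 5->6 [CONFLICT]
step 8: bank0 10->10 [HIT]
step 9: bank2 4->10 [CONFLICT]
step 10: bank2 10->6 [CONFLICT]
step 11: bank1 6->5 [CONFLICT]
step 12: bank1 5->4 [CONFLICT]
step 13: bank0 10->10 [HIT]
step 14: bank4 None->9 [EMPTY]
step 15: bank0 10->6 [CONFLICT]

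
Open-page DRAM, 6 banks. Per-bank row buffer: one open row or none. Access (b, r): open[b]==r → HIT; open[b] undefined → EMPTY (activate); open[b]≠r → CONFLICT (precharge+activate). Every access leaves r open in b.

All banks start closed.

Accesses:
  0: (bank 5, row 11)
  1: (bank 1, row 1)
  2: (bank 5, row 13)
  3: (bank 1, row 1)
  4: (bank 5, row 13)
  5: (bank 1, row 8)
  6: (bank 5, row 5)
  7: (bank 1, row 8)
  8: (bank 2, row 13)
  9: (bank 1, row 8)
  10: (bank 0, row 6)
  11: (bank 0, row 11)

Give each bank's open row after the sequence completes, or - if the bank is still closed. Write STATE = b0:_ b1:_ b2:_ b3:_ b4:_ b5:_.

0: bank 5 row 11 — prev None → EMPTY
1: bank 1 row 1 — prev None → EMPTY
2: bank 5 row 13 — prev 11 → CONFLICT
3: bank 1 row 1 — prev 1 → HIT
4: bank 5 row 13 — prev 13 → HIT
5: bank 1 row 8 — prev 1 → CONFLICT
6: bank 5 row 5 — prev 13 → CONFLICT
7: bank 1 row 8 — prev 8 → HIT
8: bank 2 row 13 — prev None → EMPTY
9: bank 1 row 8 — prev 8 → HIT
10: bank 0 row 6 — prev None → EMPTY
11: bank 0 row 11 — prev 6 → CONFLICT

STATE = b0:11 b1:8 b2:13 b3:- b4:- b5:5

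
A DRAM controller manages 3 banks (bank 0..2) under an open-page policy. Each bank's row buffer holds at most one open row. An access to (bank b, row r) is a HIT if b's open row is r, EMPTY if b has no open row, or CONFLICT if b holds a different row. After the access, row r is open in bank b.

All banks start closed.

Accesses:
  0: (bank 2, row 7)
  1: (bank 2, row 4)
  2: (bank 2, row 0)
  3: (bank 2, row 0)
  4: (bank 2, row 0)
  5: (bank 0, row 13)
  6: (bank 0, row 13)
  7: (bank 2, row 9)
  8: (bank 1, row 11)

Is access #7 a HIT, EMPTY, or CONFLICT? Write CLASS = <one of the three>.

  [0] b2 r7: no row ⇒ E
  [1] b2 r4: had r7 ⇒ C
  [2] b2 r0: had r4 ⇒ C
  [3] b2 r0: had r0 ⇒ H
  [4] b2 r0: had r0 ⇒ H
  [5] b0 r13: no row ⇒ E
  [6] b0 r13: had r13 ⇒ H
  [7] b2 r9: had r0 ⇒ C
  [8] b1 r11: no row ⇒ E

CLASS = CONFLICT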